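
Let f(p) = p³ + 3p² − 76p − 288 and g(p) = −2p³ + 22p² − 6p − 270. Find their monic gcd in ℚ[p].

p − 9

By polynomial division,
  p³ + 3p² − 76p − 288 = (−1/2)(−2p³ + 22p² − 6p − 270) + (14p² − 79p − 423)
  −2p³ + 22p² − 6p − 270 = (−(1/7)p + 75/98)(14p² − 79p − 423) + (−(585/98)p + 5265/98)
  14p² − 79p − 423 = (−(1372/585)p − 4606/585)(−(585/98)p + 5265/98) + (0)
Last nonzero remainder: −(585/98)p + 5265/98. Dividing through by −585/98 gives the monic gcd p − 9.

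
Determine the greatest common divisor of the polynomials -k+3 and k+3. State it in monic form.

Euclidean algorithm in ℚ[k]:
  -k+3 = (-1)(k+3) + (6)
  k+3 = ((1/6)k+1/2)(6) + (0)
The last nonzero remainder is the constant 6, so the polynomials are coprime and gcd = 1.

1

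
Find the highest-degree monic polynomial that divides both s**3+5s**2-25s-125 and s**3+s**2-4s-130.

Repeated division with remainder:
  s**3+5s**2-25s-125 = (s**3+s**2-4s-130) + (4s**2-21s+5)
  s**3+s**2-4s-130 = ((1/4)s+25/16)(4s**2-21s+5) + ((441/16)s-2205/16)
  4s**2-21s+5 = ((64/441)s-16/441)((441/16)s-2205/16) + (0)
Last nonzero remainder: (441/16)s-2205/16. Dividing through by 441/16 gives the monic gcd s-5.

s-5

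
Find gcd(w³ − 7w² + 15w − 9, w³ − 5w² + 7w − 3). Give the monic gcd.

Repeated division with remainder:
  w³ − 7w² + 15w − 9 = (w³ − 5w² + 7w − 3) + (−2w² + 8w − 6)
  w³ − 5w² + 7w − 3 = (−(1/2)w + 1/2)(−2w² + 8w − 6) + (0)
Last nonzero remainder: −2w² + 8w − 6. Dividing through by −2 gives the monic gcd w² − 4w + 3.

w² − 4w + 3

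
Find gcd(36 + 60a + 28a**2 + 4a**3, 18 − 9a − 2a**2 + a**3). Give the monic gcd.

3 + a

Apply the Euclidean algorithm:
  4a**3 + 28a**2 + 60a + 36 = (4)(a**3 − 2a**2 − 9a + 18) + (36a**2 + 96a − 36)
  a**3 − 2a**2 − 9a + 18 = ((1/36)a − 7/54)(36a**2 + 96a − 36) + ((40/9)a + 40/3)
  36a**2 + 96a − 36 = ((81/10)a − 27/10)((40/9)a + 40/3) + (0)
Last nonzero remainder: (40/9)a + 40/3. Dividing through by 40/9 gives the monic gcd a + 3.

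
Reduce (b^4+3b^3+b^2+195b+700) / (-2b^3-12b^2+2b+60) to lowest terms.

(-b^3+2b^2-11b-140)/(2b^2+2b-12)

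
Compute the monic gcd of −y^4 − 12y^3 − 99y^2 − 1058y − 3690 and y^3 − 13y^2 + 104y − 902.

y^2 − 2y + 82

Euclidean algorithm in ℚ[y]:
  −y^4 − 12y^3 − 99y^2 − 1058y − 3690 = (−y − 25)(y^3 − 13y^2 + 104y − 902) + (−320y^2 + 640y − 26240)
  y^3 − 13y^2 + 104y − 902 = (−(1/320)y + 11/320)(−320y^2 + 640y − 26240) + (0)
Last nonzero remainder: −320y^2 + 640y − 26240. Dividing through by −320 gives the monic gcd y^2 − 2y + 82.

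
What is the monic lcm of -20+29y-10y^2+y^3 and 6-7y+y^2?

120-194y+89y^2-16y^3+y^4

Apply the Euclidean algorithm:
  y^3-10y^2+29y-20 = (y-3)(y^2-7y+6) + (2y-2)
  y^2-7y+6 = ((1/2)y-3)(2y-2) + (0)
Last nonzero remainder: 2y-2. Dividing through by 2 gives the monic gcd y-1.
Then lcm(f, g) = f·g / gcd(f, g); expanding and making the result monic gives the answer.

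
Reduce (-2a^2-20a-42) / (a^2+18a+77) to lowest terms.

By polynomial division,
  -2a^2-20a-42 = (-2)(a^2+18a+77) + (16a+112)
  a^2+18a+77 = ((1/16)a+11/16)(16a+112) + (0)
Last nonzero remainder: 16a+112. Dividing through by 16 gives the monic gcd a+7.
Cancel a+7 from numerator and denominator to get the reduced form.

(-2a-6)/(a+11)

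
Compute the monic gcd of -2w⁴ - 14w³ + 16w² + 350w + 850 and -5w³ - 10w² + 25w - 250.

w + 5

Euclidean algorithm in ℚ[w]:
  -2w⁴ - 14w³ + 16w² + 350w + 850 = ((2/5)w + 2)(-5w³ - 10w² + 25w - 250) + (26w² + 400w + 1350)
  -5w³ - 10w² + 25w - 250 = (-(5/26)w + 435/169)(26w² + 400w + 1350) + (-(125900/169)w - 629500/169)
  26w² + 400w + 1350 = (-(2197/62950)w - 4563/12590)(-(125900/169)w - 629500/169) + (0)
Last nonzero remainder: -(125900/169)w - 629500/169. Dividing through by -125900/169 gives the monic gcd w + 5.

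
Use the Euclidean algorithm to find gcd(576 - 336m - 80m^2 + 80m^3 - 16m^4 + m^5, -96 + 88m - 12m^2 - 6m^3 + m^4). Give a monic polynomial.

12 - 8m + m^2

By polynomial division,
  m^5 - 16m^4 + 80m^3 - 80m^2 - 336m + 576 = (m - 10)(m^4 - 6m^3 - 12m^2 + 88m - 96) + (32m^3 - 288m^2 + 640m - 384)
  m^4 - 6m^3 - 12m^2 + 88m - 96 = ((1/32)m + 3/32)(32m^3 - 288m^2 + 640m - 384) + (-5m^2 + 40m - 60)
  32m^3 - 288m^2 + 640m - 384 = (-(32/5)m + 32/5)(-5m^2 + 40m - 60) + (0)
Last nonzero remainder: -5m^2 + 40m - 60. Dividing through by -5 gives the monic gcd m^2 - 8m + 12.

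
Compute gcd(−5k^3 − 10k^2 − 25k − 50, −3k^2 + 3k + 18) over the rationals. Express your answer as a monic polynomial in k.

k + 2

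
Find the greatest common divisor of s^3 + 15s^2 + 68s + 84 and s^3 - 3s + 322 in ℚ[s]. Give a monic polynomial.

s + 7

Euclidean algorithm in ℚ[s]:
  s^3 + 15s^2 + 68s + 84 = (s^3 - 3s + 322) + (15s^2 + 71s - 238)
  s^3 - 3s + 322 = ((1/15)s - 71/225)(15s^2 + 71s - 238) + ((7936/225)s + 55552/225)
  15s^2 + 71s - 238 = ((3375/7936)s - 3825/3968)((7936/225)s + 55552/225) + (0)
Last nonzero remainder: (7936/225)s + 55552/225. Dividing through by 7936/225 gives the monic gcd s + 7.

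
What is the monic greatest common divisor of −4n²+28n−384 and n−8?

1

Repeated division with remainder:
  −4n²+28n−384 = (−4n−4)(n−8) + (−416)
  n−8 = (−(1/416)n+1/52)(−416) + (0)
The last nonzero remainder is the constant −416, so the polynomials are coprime and gcd = 1.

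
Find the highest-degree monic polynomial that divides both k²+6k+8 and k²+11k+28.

k+4

Repeated division with remainder:
  k²+6k+8 = (k²+11k+28) + (-5k-20)
  k²+11k+28 = (-(1/5)k-7/5)(-5k-20) + (0)
Last nonzero remainder: -5k-20. Dividing through by -5 gives the monic gcd k+4.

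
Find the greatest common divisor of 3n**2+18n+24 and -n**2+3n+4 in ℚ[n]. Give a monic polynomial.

Repeated division with remainder:
  3n**2+18n+24 = (-3)(-n**2+3n+4) + (27n+36)
  -n**2+3n+4 = (-(1/27)n+13/81)(27n+36) + (-16/9)
  27n+36 = (-(243/16)n-81/4)(-16/9) + (0)
The last nonzero remainder is the constant -16/9, so the polynomials are coprime and gcd = 1.

1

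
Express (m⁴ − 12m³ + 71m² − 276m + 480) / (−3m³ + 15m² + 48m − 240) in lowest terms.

Apply the Euclidean algorithm:
  m⁴ − 12m³ + 71m² − 276m + 480 = (−(1/3)m + 7/3)(−3m³ + 15m² + 48m − 240) + (52m² − 468m + 1040)
  −3m³ + 15m² + 48m − 240 = (−(3/52)m − 3/13)(52m² − 468m + 1040) + (0)
Last nonzero remainder: 52m² − 468m + 1040. Dividing through by 52 gives the monic gcd m² − 9m + 20.
Cancel m² − 9m + 20 from numerator and denominator to get the reduced form.

(−m² + 3m − 24)/(3m + 12)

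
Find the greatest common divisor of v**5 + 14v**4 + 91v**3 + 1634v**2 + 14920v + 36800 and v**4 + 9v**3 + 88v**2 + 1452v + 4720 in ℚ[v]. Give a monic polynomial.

v**2 + 14v + 40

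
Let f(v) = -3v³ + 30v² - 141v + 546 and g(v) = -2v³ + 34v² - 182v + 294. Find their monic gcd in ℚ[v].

v - 7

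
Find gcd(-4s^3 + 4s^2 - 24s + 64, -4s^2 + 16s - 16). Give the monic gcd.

s - 2

Apply the Euclidean algorithm:
  -4s^3 + 4s^2 - 24s + 64 = (s + 3)(-4s^2 + 16s - 16) + (-56s + 112)
  -4s^2 + 16s - 16 = ((1/14)s - 1/7)(-56s + 112) + (0)
Last nonzero remainder: -56s + 112. Dividing through by -56 gives the monic gcd s - 2.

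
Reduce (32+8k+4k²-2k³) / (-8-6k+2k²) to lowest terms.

(-4-2k-k²)/(1+k)

Repeated division with remainder:
  -2k³+4k²+8k+32 = (-k-1)(2k²-6k-8) + (-6k+24)
  2k²-6k-8 = (-(1/3)k-1/3)(-6k+24) + (0)
Last nonzero remainder: -6k+24. Dividing through by -6 gives the monic gcd k-4.
Cancel k-4 from numerator and denominator to get the reduced form.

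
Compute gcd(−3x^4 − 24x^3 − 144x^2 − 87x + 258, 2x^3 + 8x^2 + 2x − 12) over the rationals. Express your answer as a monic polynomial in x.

x^2 + x − 2

Apply the Euclidean algorithm:
  −3x^4 − 24x^3 − 144x^2 − 87x + 258 = (−(3/2)x − 6)(2x^3 + 8x^2 + 2x − 12) + (−93x^2 − 93x + 186)
  2x^3 + 8x^2 + 2x − 12 = (−(2/93)x − 2/31)(−93x^2 − 93x + 186) + (0)
Last nonzero remainder: −93x^2 − 93x + 186. Dividing through by −93 gives the monic gcd x^2 + x − 2.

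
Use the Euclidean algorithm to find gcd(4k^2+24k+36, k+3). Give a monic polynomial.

k+3

Repeated division with remainder:
  4k^2+24k+36 = (4k+12)(k+3) + (0)
The last nonzero remainder k+3 is already monic.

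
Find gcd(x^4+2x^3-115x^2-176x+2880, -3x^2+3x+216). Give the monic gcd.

x^2-x-72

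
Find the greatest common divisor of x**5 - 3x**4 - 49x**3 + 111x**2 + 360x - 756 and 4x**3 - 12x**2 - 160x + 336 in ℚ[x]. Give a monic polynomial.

x**3 - 3x**2 - 40x + 84

By polynomial division,
  x**5 - 3x**4 - 49x**3 + 111x**2 + 360x - 756 = ((1/4)x**2 - 9/4)(4x**3 - 12x**2 - 160x + 336) + (0)
Last nonzero remainder: 4x**3 - 12x**2 - 160x + 336. Dividing through by 4 gives the monic gcd x**3 - 3x**2 - 40x + 84.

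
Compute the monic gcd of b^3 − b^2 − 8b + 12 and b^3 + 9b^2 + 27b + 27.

Apply the Euclidean algorithm:
  b^3 − b^2 − 8b + 12 = (b^3 + 9b^2 + 27b + 27) + (−10b^2 − 35b − 15)
  b^3 + 9b^2 + 27b + 27 = (−(1/10)b − 11/20)(−10b^2 − 35b − 15) + ((25/4)b + 75/4)
  −10b^2 − 35b − 15 = (−(8/5)b − 4/5)((25/4)b + 75/4) + (0)
Last nonzero remainder: (25/4)b + 75/4. Dividing through by 25/4 gives the monic gcd b + 3.

b + 3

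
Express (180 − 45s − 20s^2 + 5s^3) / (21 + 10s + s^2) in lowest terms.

(60 − 35s + 5s^2)/(7 + s)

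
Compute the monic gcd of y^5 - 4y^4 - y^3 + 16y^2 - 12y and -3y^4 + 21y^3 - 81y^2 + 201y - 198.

y^2 - 5y + 6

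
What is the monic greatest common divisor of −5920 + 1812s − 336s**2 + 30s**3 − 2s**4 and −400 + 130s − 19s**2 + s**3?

40 − 9s + s**2

By polynomial division,
  −2s**4 + 30s**3 − 336s**2 + 1812s − 5920 = (−2s − 8)(s**3 − 19s**2 + 130s − 400) + (−228s**2 + 2052s − 9120)
  s**3 − 19s**2 + 130s − 400 = (−(1/228)s + 5/114)(−228s**2 + 2052s − 9120) + (0)
Last nonzero remainder: −228s**2 + 2052s − 9120. Dividing through by −228 gives the monic gcd s**2 − 9s + 40.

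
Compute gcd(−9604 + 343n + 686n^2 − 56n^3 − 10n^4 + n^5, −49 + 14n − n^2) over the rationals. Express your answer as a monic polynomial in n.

49 − 14n + n^2

By polynomial division,
  n^5 − 10n^4 − 56n^3 + 686n^2 + 343n − 9604 = (−n^3 − 4n^2 + 49n + 196)(−n^2 + 14n − 49) + (0)
Last nonzero remainder: −n^2 + 14n − 49. Dividing through by −1 gives the monic gcd n^2 − 14n + 49.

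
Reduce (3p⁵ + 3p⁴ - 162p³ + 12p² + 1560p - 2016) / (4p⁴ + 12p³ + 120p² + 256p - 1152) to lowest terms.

(3p³ - 3p² - 132p + 252)/(4p² + 4p + 144)

Euclidean algorithm in ℚ[p]:
  3p⁵ + 3p⁴ - 162p³ + 12p² + 1560p - 2016 = ((3/4)p - 3/2)(4p⁴ + 12p³ + 120p² + 256p - 1152) + (-234p³ + 2808p - 3744)
  4p⁴ + 12p³ + 120p² + 256p - 1152 = (-(2/117)p - 2/39)(-234p³ + 2808p - 3744) + (168p² + 336p - 1344)
  -234p³ + 2808p - 3744 = (-(39/28)p + 39/14)(168p² + 336p - 1344) + (0)
Last nonzero remainder: 168p² + 336p - 1344. Dividing through by 168 gives the monic gcd p² + 2p - 8.
Cancel p² + 2p - 8 from numerator and denominator to get the reduced form.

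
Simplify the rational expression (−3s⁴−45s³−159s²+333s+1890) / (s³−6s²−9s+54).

Euclidean algorithm in ℚ[s]:
  −3s⁴−45s³−159s²+333s+1890 = (−3s−63)(s³−6s²−9s+54) + (−564s²−72s+5292)
  s³−6s²−9s+54 = (−(1/564)s+24/2209)(−564s²−72s+5292) + ((2574/2209)s−7722/2209)
  −564s²−72s+5292 = (−(207646/429)s−216482/143)((2574/2209)s−7722/2209) + (0)
Last nonzero remainder: (2574/2209)s−7722/2209. Dividing through by 2574/2209 gives the monic gcd s−3.
Cancel s−3 from numerator and denominator to get the reduced form.

(−3s³−54s²−321s−630)/(s²−3s−18)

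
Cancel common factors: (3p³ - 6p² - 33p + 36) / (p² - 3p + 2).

Apply the Euclidean algorithm:
  3p³ - 6p² - 33p + 36 = (3p + 3)(p² - 3p + 2) + (-30p + 30)
  p² - 3p + 2 = (-(1/30)p + 1/15)(-30p + 30) + (0)
Last nonzero remainder: -30p + 30. Dividing through by -30 gives the monic gcd p - 1.
Cancel p - 1 from numerator and denominator to get the reduced form.

(3p² - 3p - 36)/(p - 2)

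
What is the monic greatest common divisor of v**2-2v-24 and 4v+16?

Euclidean algorithm in ℚ[v]:
  v**2-2v-24 = ((1/4)v-3/2)(4v+16) + (0)
Last nonzero remainder: 4v+16. Dividing through by 4 gives the monic gcd v+4.

v+4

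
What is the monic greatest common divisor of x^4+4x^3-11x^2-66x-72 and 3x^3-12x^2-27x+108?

x^2-x-12

Apply the Euclidean algorithm:
  x^4+4x^3-11x^2-66x-72 = ((1/3)x+8/3)(3x^3-12x^2-27x+108) + (30x^2-30x-360)
  3x^3-12x^2-27x+108 = ((1/10)x-3/10)(30x^2-30x-360) + (0)
Last nonzero remainder: 30x^2-30x-360. Dividing through by 30 gives the monic gcd x^2-x-12.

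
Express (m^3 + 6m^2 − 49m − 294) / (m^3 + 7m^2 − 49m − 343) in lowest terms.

(m + 6)/(m + 7)

Repeated division with remainder:
  m^3 + 6m^2 − 49m − 294 = (m^3 + 7m^2 − 49m − 343) + (−m^2 + 49)
  m^3 + 7m^2 − 49m − 343 = (−m − 7)(−m^2 + 49) + (0)
Last nonzero remainder: −m^2 + 49. Dividing through by −1 gives the monic gcd m^2 − 49.
Cancel m^2 − 49 from numerator and denominator to get the reduced form.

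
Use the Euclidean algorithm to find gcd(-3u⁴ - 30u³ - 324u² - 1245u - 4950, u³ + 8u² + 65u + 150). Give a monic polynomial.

By polynomial division,
  -3u⁴ - 30u³ - 324u² - 1245u - 4950 = (-3u - 6)(u³ + 8u² + 65u + 150) + (-81u² - 405u - 4050)
  u³ + 8u² + 65u + 150 = (-(1/81)u - 1/27)(-81u² - 405u - 4050) + (0)
Last nonzero remainder: -81u² - 405u - 4050. Dividing through by -81 gives the monic gcd u² + 5u + 50.

u² + 5u + 50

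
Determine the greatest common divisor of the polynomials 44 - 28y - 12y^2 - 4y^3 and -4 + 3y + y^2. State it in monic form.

Euclidean algorithm in ℚ[y]:
  -4y^3 - 12y^2 - 28y + 44 = (-4y)(y^2 + 3y - 4) + (-44y + 44)
  y^2 + 3y - 4 = (-(1/44)y - 1/11)(-44y + 44) + (0)
Last nonzero remainder: -44y + 44. Dividing through by -44 gives the monic gcd y - 1.

-1 + y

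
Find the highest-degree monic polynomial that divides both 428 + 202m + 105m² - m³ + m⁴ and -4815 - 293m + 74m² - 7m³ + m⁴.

107 - 3m + m²

Repeated division with remainder:
  m⁴ - m³ + 105m² + 202m + 428 = (m⁴ - 7m³ + 74m² - 293m - 4815) + (6m³ + 31m² + 495m + 5243)
  m⁴ - 7m³ + 74m² - 293m - 4815 = ((1/6)m - 73/36)(6m³ + 31m² + 495m + 5243) + ((1957/36)m² - (1957/12)m + 209399/36)
  6m³ + 31m² + 495m + 5243 = ((216/1957)m + 1764/1957)((1957/36)m² - (1957/12)m + 209399/36) + (0)
Last nonzero remainder: (1957/36)m² - (1957/12)m + 209399/36. Dividing through by 1957/36 gives the monic gcd m² - 3m + 107.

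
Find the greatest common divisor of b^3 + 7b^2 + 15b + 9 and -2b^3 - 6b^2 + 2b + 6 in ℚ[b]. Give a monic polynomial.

b^2 + 4b + 3

Apply the Euclidean algorithm:
  b^3 + 7b^2 + 15b + 9 = (-1/2)(-2b^3 - 6b^2 + 2b + 6) + (4b^2 + 16b + 12)
  -2b^3 - 6b^2 + 2b + 6 = (-(1/2)b + 1/2)(4b^2 + 16b + 12) + (0)
Last nonzero remainder: 4b^2 + 16b + 12. Dividing through by 4 gives the monic gcd b^2 + 4b + 3.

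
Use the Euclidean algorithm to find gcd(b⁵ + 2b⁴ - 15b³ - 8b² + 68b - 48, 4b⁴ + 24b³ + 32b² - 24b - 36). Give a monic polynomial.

By polynomial division,
  b⁵ + 2b⁴ - 15b³ - 8b² + 68b - 48 = ((1/4)b - 1)(4b⁴ + 24b³ + 32b² - 24b - 36) + (b³ + 30b² + 53b - 84)
  4b⁴ + 24b³ + 32b² - 24b - 36 = (4b - 96)(b³ + 30b² + 53b - 84) + (2700b² + 5400b - 8100)
  b³ + 30b² + 53b - 84 = ((1/2700)b + 7/675)(2700b² + 5400b - 8100) + (0)
Last nonzero remainder: 2700b² + 5400b - 8100. Dividing through by 2700 gives the monic gcd b² + 2b - 3.

b² + 2b - 3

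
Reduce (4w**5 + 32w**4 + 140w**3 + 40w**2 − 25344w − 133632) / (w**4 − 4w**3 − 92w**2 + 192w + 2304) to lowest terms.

(4w**3 + 40w**2 + 412w + 2784)/(w**2 − 2w − 48)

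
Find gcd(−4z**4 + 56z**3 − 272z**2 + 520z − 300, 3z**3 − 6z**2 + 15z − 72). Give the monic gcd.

z − 3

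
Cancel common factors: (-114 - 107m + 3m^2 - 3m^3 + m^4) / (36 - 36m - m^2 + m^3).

(19 + 21m + 3m^2 + m^3)/(-6 + 5m + m^2)

Euclidean algorithm in ℚ[m]:
  m^4 - 3m^3 + 3m^2 - 107m - 114 = (m - 2)(m^3 - m^2 - 36m + 36) + (37m^2 - 215m - 42)
  m^3 - m^2 - 36m + 36 = ((1/37)m + 178/1369)(37m^2 - 215m - 42) + (-(9460/1369)m + 56760/1369)
  37m^2 - 215m - 42 = (-(50653/9460)m - 9583/9460)(-(9460/1369)m + 56760/1369) + (0)
Last nonzero remainder: -(9460/1369)m + 56760/1369. Dividing through by -9460/1369 gives the monic gcd m - 6.
Cancel m - 6 from numerator and denominator to get the reduced form.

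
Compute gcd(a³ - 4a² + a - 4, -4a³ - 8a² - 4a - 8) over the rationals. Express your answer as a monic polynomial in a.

a² + 1

Euclidean algorithm in ℚ[a]:
  a³ - 4a² + a - 4 = (-1/4)(-4a³ - 8a² - 4a - 8) + (-6a² - 6)
  -4a³ - 8a² - 4a - 8 = ((2/3)a + 4/3)(-6a² - 6) + (0)
Last nonzero remainder: -6a² - 6. Dividing through by -6 gives the monic gcd a² + 1.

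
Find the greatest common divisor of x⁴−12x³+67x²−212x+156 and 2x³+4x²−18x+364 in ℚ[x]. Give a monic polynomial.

x²−5x+26

Repeated division with remainder:
  x⁴−12x³+67x²−212x+156 = ((1/2)x−7)(2x³+4x²−18x+364) + (104x²−520x+2704)
  2x³+4x²−18x+364 = ((1/52)x+7/52)(104x²−520x+2704) + (0)
Last nonzero remainder: 104x²−520x+2704. Dividing through by 104 gives the monic gcd x²−5x+26.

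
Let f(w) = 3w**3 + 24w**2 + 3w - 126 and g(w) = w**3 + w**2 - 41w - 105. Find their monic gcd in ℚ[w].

w + 3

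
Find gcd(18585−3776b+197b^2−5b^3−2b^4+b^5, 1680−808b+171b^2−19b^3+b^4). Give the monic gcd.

35−11b+b^2

Repeated division with remainder:
  b^5−2b^4−5b^3+197b^2−3776b+18585 = (b+17)(b^4−19b^3+171b^2−808b+1680) + (147b^3−1902b^2+8280b−9975)
  b^4−19b^3+171b^2−808b+1680 = ((1/147)b−99/2401)(147b^3−1902b^2+8280b−9975) + ((87033/2401)b^2−(957363/2401)b+435165/343)
  147b^3−1902b^2+8280b−9975 = ((117649/29011)b−228095/29011)((87033/2401)b^2−(957363/2401)b+435165/343) + (0)
Last nonzero remainder: (87033/2401)b^2−(957363/2401)b+435165/343. Dividing through by 87033/2401 gives the monic gcd b^2−11b+35.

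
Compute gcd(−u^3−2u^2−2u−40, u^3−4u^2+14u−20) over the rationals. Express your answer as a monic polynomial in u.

u^2−2u+10

Euclidean algorithm in ℚ[u]:
  −u^3−2u^2−2u−40 = (−1)(u^3−4u^2+14u−20) + (−6u^2+12u−60)
  u^3−4u^2+14u−20 = (−(1/6)u+1/3)(−6u^2+12u−60) + (0)
Last nonzero remainder: −6u^2+12u−60. Dividing through by −6 gives the monic gcd u^2−2u+10.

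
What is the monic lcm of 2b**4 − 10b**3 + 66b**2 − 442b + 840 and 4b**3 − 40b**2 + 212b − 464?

b**6 − 11b**5 + 92b**4 − 564b**3 + 2703b**2 − 8929b + 12180

Euclidean algorithm in ℚ[b]:
  2b**4 − 10b**3 + 66b**2 − 442b + 840 = ((1/2)b + 5/2)(4b**3 − 40b**2 + 212b − 464) + (60b**2 − 740b + 2000)
  4b**3 − 40b**2 + 212b − 464 = ((1/15)b + 7/45)(60b**2 − 740b + 2000) + ((1744/9)b − 6976/9)
  60b**2 − 740b + 2000 = ((135/436)b − 1125/436)((1744/9)b − 6976/9) + (0)
Last nonzero remainder: (1744/9)b − 6976/9. Dividing through by 1744/9 gives the monic gcd b − 4.
Then lcm(f, g) = f·g / gcd(f, g); expanding and making the result monic gives the answer.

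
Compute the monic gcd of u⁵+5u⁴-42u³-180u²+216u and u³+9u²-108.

Euclidean algorithm in ℚ[u]:
  u⁵+5u⁴-42u³-180u²+216u = (u²-4u-6)(u³+9u²-108) + (-18u²-216u-648)
  u³+9u²-108 = (-(1/18)u+1/6)(-18u²-216u-648) + (0)
Last nonzero remainder: -18u²-216u-648. Dividing through by -18 gives the monic gcd u²+12u+36.

u²+12u+36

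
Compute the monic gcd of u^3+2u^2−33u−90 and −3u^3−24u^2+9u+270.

u+5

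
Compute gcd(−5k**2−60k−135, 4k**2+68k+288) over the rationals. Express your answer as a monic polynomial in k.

k+9

Repeated division with remainder:
  −5k**2−60k−135 = (−5/4)(4k**2+68k+288) + (25k+225)
  4k**2+68k+288 = ((4/25)k+32/25)(25k+225) + (0)
Last nonzero remainder: 25k+225. Dividing through by 25 gives the monic gcd k+9.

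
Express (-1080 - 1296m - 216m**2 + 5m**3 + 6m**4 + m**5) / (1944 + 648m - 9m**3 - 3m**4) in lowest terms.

(-5 - 6m - m**2)/(9 + 3m)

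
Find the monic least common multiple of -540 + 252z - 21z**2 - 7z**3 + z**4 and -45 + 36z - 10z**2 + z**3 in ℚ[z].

1620 - 1296z + 315z**2 - 10z**4 + z**5

Apply the Euclidean algorithm:
  z**4 - 7z**3 - 21z**2 + 252z - 540 = (z + 3)(z**3 - 10z**2 + 36z - 45) + (-27z**2 + 189z - 405)
  z**3 - 10z**2 + 36z - 45 = (-(1/27)z + 1/9)(-27z**2 + 189z - 405) + (0)
Last nonzero remainder: -27z**2 + 189z - 405. Dividing through by -27 gives the monic gcd z**2 - 7z + 15.
Then lcm(f, g) = f·g / gcd(f, g); expanding and making the result monic gives the answer.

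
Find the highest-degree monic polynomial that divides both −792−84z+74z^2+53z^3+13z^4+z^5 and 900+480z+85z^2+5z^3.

Euclidean algorithm in ℚ[z]:
  z^5+13z^4+53z^3+74z^2−84z−792 = ((1/5)z^2−(4/5)z+5)(5z^3+85z^2+480z+900) + (−147z^2−1764z−5292)
  5z^3+85z^2+480z+900 = (−(5/147)z−25/147)(−147z^2−1764z−5292) + (0)
Last nonzero remainder: −147z^2−1764z−5292. Dividing through by −147 gives the monic gcd z^2+12z+36.

36+12z+z^2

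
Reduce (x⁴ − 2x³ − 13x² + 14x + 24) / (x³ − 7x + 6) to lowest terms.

(x² − 3x − 4)/(x − 1)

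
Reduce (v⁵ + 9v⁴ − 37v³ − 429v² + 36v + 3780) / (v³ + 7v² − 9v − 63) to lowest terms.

(v³ + 5v² − 36v − 180)/(v + 3)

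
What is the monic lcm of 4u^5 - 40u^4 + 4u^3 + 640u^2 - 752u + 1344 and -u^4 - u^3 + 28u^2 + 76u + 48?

u^7 - 7u^6 - 27u^5 + 143u^4 + 294u^3 + 92u^2 + 632u + 672

Apply the Euclidean algorithm:
  4u^5 - 40u^4 + 4u^3 + 640u^2 - 752u + 1344 = (-4u + 44)(-u^4 - u^3 + 28u^2 + 76u + 48) + (160u^3 - 288u^2 - 3904u - 768)
  -u^4 - u^3 + 28u^2 + 76u + 48 = (-(1/160)u - 7/400)(160u^3 - 288u^2 - 3904u - 768) + (-(36/25)u^2 + (72/25)u + 864/25)
  160u^3 - 288u^2 - 3904u - 768 = (-(1000/9)u - 200/9)(-(36/25)u^2 + (72/25)u + 864/25) + (0)
Last nonzero remainder: -(36/25)u^2 + (72/25)u + 864/25. Dividing through by -36/25 gives the monic gcd u^2 - 2u - 24.
Then lcm(f, g) = f·g / gcd(f, g); expanding and making the result monic gives the answer.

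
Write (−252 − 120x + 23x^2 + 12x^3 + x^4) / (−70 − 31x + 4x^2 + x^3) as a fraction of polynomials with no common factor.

Euclidean algorithm in ℚ[x]:
  x^4 + 12x^3 + 23x^2 − 120x − 252 = (x + 8)(x^3 + 4x^2 − 31x − 70) + (22x^2 + 198x + 308)
  x^3 + 4x^2 − 31x − 70 = ((1/22)x − 5/22)(22x^2 + 198x + 308) + (0)
Last nonzero remainder: 22x^2 + 198x + 308. Dividing through by 22 gives the monic gcd x^2 + 9x + 14.
Cancel x^2 + 9x + 14 from numerator and denominator to get the reduced form.

(−18 + 3x + x^2)/(−5 + x)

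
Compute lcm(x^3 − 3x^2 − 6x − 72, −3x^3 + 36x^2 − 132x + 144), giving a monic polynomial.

Repeated division with remainder:
  x^3 − 3x^2 − 6x − 72 = (−1/3)(−3x^3 + 36x^2 − 132x + 144) + (9x^2 − 50x − 24)
  −3x^3 + 36x^2 − 132x + 144 = (−(1/3)x + 58/27)(9x^2 − 50x − 24) + (−(880/27)x + 1760/9)
  9x^2 − 50x − 24 = (−(243/880)x − 27/220)(−(880/27)x + 1760/9) + (0)
Last nonzero remainder: −(880/27)x + 1760/9. Dividing through by −880/27 gives the monic gcd x − 6.
Then lcm(f, g) = f·g / gcd(f, g); expanding and making the result monic gives the answer.

x^5 − 9x^4 + 20x^3 − 60x^2 + 384x − 576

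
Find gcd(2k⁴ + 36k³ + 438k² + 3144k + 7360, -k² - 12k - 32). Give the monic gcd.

Repeated division with remainder:
  2k⁴ + 36k³ + 438k² + 3144k + 7360 = (-2k² - 12k - 230)(-k² - 12k - 32) + (0)
Last nonzero remainder: -k² - 12k - 32. Dividing through by -1 gives the monic gcd k² + 12k + 32.

k² + 12k + 32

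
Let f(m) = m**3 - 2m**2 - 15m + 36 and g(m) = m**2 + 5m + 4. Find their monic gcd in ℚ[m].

Apply the Euclidean algorithm:
  m**3 - 2m**2 - 15m + 36 = (m - 7)(m**2 + 5m + 4) + (16m + 64)
  m**2 + 5m + 4 = ((1/16)m + 1/16)(16m + 64) + (0)
Last nonzero remainder: 16m + 64. Dividing through by 16 gives the monic gcd m + 4.

m + 4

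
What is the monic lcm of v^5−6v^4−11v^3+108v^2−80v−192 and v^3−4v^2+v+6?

v^6−8v^5+v^4+130v^3−296v^2−32v+384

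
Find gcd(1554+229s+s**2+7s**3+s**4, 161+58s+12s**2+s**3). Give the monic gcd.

7+s

Repeated division with remainder:
  s**4+7s**3+s**2+229s+1554 = (s-5)(s**3+12s**2+58s+161) + (3s**2+358s+2359)
  s**3+12s**2+58s+161 = ((1/3)s-322/9)(3s**2+358s+2359) + ((108721/9)s+761047/9)
  3s**2+358s+2359 = ((27/108721)s+3033/108721)((108721/9)s+761047/9) + (0)
Last nonzero remainder: (108721/9)s+761047/9. Dividing through by 108721/9 gives the monic gcd s+7.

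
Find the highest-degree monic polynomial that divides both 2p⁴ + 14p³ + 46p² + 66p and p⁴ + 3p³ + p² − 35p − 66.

p² + 4p + 11

Apply the Euclidean algorithm:
  2p⁴ + 14p³ + 46p² + 66p = (2)(p⁴ + 3p³ + p² − 35p − 66) + (8p³ + 44p² + 136p + 132)
  p⁴ + 3p³ + p² − 35p − 66 = ((1/8)p − 5/16)(8p³ + 44p² + 136p + 132) + (−(9/4)p² − 9p − 99/4)
  8p³ + 44p² + 136p + 132 = (−(32/9)p − 16/3)(−(9/4)p² − 9p − 99/4) + (0)
Last nonzero remainder: −(9/4)p² − 9p − 99/4. Dividing through by −9/4 gives the monic gcd p² + 4p + 11.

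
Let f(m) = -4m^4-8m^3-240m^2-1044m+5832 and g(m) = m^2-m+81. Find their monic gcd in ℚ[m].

m^2-m+81

By polynomial division,
  -4m^4-8m^3-240m^2-1044m+5832 = (-4m^2-12m+72)(m^2-m+81) + (0)
The last nonzero remainder m^2-m+81 is already monic.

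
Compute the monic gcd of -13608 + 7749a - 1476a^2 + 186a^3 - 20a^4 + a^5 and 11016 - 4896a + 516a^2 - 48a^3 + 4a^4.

27 - 12a + a^2

Repeated division with remainder:
  a^5 - 20a^4 + 186a^3 - 1476a^2 + 7749a - 13608 = ((1/4)a - 2)(4a^4 - 48a^3 + 516a^2 - 4896a + 11016) + (-39a^3 + 780a^2 - 4797a + 8424)
  4a^4 - 48a^3 + 516a^2 - 4896a + 11016 = (-(4/39)a - 32/39)(-39a^3 + 780a^2 - 4797a + 8424) + (664a^2 - 7968a + 17928)
  -39a^3 + 780a^2 - 4797a + 8424 = (-(39/664)a + 39/83)(664a^2 - 7968a + 17928) + (0)
Last nonzero remainder: 664a^2 - 7968a + 17928. Dividing through by 664 gives the monic gcd a^2 - 12a + 27.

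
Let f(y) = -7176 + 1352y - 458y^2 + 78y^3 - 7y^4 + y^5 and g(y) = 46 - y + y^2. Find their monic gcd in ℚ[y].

46 - y + y^2

Euclidean algorithm in ℚ[y]:
  y^5 - 7y^4 + 78y^3 - 458y^2 + 1352y - 7176 = (y^3 - 6y^2 + 26y - 156)(y^2 - y + 46) + (0)
The last nonzero remainder y^2 - y + 46 is already monic.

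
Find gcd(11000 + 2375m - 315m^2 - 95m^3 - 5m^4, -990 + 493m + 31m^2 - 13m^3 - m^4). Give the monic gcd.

Apply the Euclidean algorithm:
  -5m^4 - 95m^3 - 315m^2 + 2375m + 11000 = (5)(-m^4 - 13m^3 + 31m^2 + 493m - 990) + (-30m^3 - 470m^2 - 90m + 15950)
  -m^4 - 13m^3 + 31m^2 + 493m - 990 = ((1/30)m - 4/45)(-30m^3 - 470m^2 - 90m + 15950) + (-(70/9)m^2 - (140/3)m + 3850/9)
  -30m^3 - 470m^2 - 90m + 15950 = ((27/7)m + 261/7)(-(70/9)m^2 - (140/3)m + 3850/9) + (0)
Last nonzero remainder: -(70/9)m^2 - (140/3)m + 3850/9. Dividing through by -70/9 gives the monic gcd m^2 + 6m - 55.

-55 + 6m + m^2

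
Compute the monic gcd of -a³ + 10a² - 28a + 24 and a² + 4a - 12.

Apply the Euclidean algorithm:
  -a³ + 10a² - 28a + 24 = (-a + 14)(a² + 4a - 12) + (-96a + 192)
  a² + 4a - 12 = (-(1/96)a - 1/16)(-96a + 192) + (0)
Last nonzero remainder: -96a + 192. Dividing through by -96 gives the monic gcd a - 2.

a - 2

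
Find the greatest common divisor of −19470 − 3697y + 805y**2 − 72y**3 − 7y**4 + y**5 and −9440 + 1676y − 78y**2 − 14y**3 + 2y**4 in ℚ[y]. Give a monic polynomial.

590 − 31y + y**2 + y**3

By polynomial division,
  y**5 − 7y**4 − 72y**3 + 805y**2 − 3697y − 19470 = ((1/2)y)(2y**4 − 14y**3 − 78y**2 + 1676y − 9440) + (−33y**3 − 33y**2 + 1023y − 19470)
  2y**4 − 14y**3 − 78y**2 + 1676y − 9440 = (−(2/33)y + 16/33)(−33y**3 − 33y**2 + 1023y − 19470) + (0)
Last nonzero remainder: −33y**3 − 33y**2 + 1023y − 19470. Dividing through by −33 gives the monic gcd y**3 + y**2 − 31y + 590.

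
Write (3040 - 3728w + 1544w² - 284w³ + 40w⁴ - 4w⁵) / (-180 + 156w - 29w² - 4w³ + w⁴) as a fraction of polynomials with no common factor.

(304 - 160w + 12w² - 4w³)/(-18 + 3w + w²)

By polynomial division,
  -4w⁵ + 40w⁴ - 284w³ + 1544w² - 3728w + 3040 = (-4w + 24)(w⁴ - 4w³ - 29w² + 156w - 180) + (-304w³ + 2864w² - 8192w + 7360)
  w⁴ - 4w³ - 29w² + 156w - 180 = (-(1/304)w - 103/5776)(-304w³ + 2864w² - 8192w + 7360) + (-(1760/361)w² + (12320/361)w - 17600/361)
  -304w³ + 2864w² - 8192w + 7360 = ((6859/110)w - 8303/55)(-(1760/361)w² + (12320/361)w - 17600/361) + (0)
Last nonzero remainder: -(1760/361)w² + (12320/361)w - 17600/361. Dividing through by -1760/361 gives the monic gcd w² - 7w + 10.
Cancel w² - 7w + 10 from numerator and denominator to get the reduced form.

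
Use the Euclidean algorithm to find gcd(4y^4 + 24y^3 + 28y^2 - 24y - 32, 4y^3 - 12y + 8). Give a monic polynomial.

y^2 + y - 2

Apply the Euclidean algorithm:
  4y^4 + 24y^3 + 28y^2 - 24y - 32 = (y + 6)(4y^3 - 12y + 8) + (40y^2 + 40y - 80)
  4y^3 - 12y + 8 = ((1/10)y - 1/10)(40y^2 + 40y - 80) + (0)
Last nonzero remainder: 40y^2 + 40y - 80. Dividing through by 40 gives the monic gcd y^2 + y - 2.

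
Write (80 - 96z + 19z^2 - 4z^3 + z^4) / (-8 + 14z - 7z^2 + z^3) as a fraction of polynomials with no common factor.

(20 + z + z^2)/(-2 + z)

Repeated division with remainder:
  z^4 - 4z^3 + 19z^2 - 96z + 80 = (z + 3)(z^3 - 7z^2 + 14z - 8) + (26z^2 - 130z + 104)
  z^3 - 7z^2 + 14z - 8 = ((1/26)z - 1/13)(26z^2 - 130z + 104) + (0)
Last nonzero remainder: 26z^2 - 130z + 104. Dividing through by 26 gives the monic gcd z^2 - 5z + 4.
Cancel z^2 - 5z + 4 from numerator and denominator to get the reduced form.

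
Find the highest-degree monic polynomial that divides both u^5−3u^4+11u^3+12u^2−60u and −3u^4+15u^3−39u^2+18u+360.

Euclidean algorithm in ℚ[u]:
  u^5−3u^4+11u^3+12u^2−60u = (−(1/3)u−2/3)(−3u^4+15u^3−39u^2+18u+360) + (8u^3−8u^2+72u+240)
  −3u^4+15u^3−39u^2+18u+360 = (−(3/8)u+3/2)(8u^3−8u^2+72u+240) + (0)
Last nonzero remainder: 8u^3−8u^2+72u+240. Dividing through by 8 gives the monic gcd u^3−u^2+9u+30.

u^3−u^2+9u+30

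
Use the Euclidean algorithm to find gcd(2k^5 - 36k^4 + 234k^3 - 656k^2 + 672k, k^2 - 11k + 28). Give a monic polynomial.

Repeated division with remainder:
  2k^5 - 36k^4 + 234k^3 - 656k^2 + 672k = (2k^3 - 14k^2 + 24k)(k^2 - 11k + 28) + (0)
The last nonzero remainder k^2 - 11k + 28 is already monic.

k^2 - 11k + 28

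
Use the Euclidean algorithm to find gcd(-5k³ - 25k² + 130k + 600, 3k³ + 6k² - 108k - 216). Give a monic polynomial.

Apply the Euclidean algorithm:
  -5k³ - 25k² + 130k + 600 = (-5/3)(3k³ + 6k² - 108k - 216) + (-15k² - 50k + 240)
  3k³ + 6k² - 108k - 216 = (-(1/5)k + 4/15)(-15k² - 50k + 240) + (-(140/3)k - 280)
  -15k² - 50k + 240 = ((9/28)k - 6/7)(-(140/3)k - 280) + (0)
Last nonzero remainder: -(140/3)k - 280. Dividing through by -140/3 gives the monic gcd k + 6.

k + 6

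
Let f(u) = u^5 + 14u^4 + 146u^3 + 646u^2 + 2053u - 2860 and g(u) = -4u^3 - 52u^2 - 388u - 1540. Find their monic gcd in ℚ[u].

u^2 + 6u + 55

Apply the Euclidean algorithm:
  u^5 + 14u^4 + 146u^3 + 646u^2 + 2053u - 2860 = (-(1/4)u^2 - (1/4)u - 9)(-4u^3 - 52u^2 - 388u - 1540) + (-304u^2 - 1824u - 16720)
  -4u^3 - 52u^2 - 388u - 1540 = ((1/76)u + 7/76)(-304u^2 - 1824u - 16720) + (0)
Last nonzero remainder: -304u^2 - 1824u - 16720. Dividing through by -304 gives the monic gcd u^2 + 6u + 55.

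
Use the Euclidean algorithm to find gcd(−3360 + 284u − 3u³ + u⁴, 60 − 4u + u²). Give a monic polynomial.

60 − 4u + u²

By polynomial division,
  u⁴ − 3u³ + 284u − 3360 = (u² + u − 56)(u² − 4u + 60) + (0)
The last nonzero remainder u² − 4u + 60 is already monic.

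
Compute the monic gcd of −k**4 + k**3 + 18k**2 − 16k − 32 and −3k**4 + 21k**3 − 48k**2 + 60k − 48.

k**2 − 6k + 8

Apply the Euclidean algorithm:
  −k**4 + k**3 + 18k**2 − 16k − 32 = (1/3)(−3k**4 + 21k**3 − 48k**2 + 60k − 48) + (−6k**3 + 34k**2 − 36k − 16)
  −3k**4 + 21k**3 − 48k**2 + 60k − 48 = ((1/2)k − 2/3)(−6k**3 + 34k**2 − 36k − 16) + (−(22/3)k**2 + 44k − 176/3)
  −6k**3 + 34k**2 − 36k − 16 = ((9/11)k + 3/11)(−(22/3)k**2 + 44k − 176/3) + (0)
Last nonzero remainder: −(22/3)k**2 + 44k − 176/3. Dividing through by −22/3 gives the monic gcd k**2 − 6k + 8.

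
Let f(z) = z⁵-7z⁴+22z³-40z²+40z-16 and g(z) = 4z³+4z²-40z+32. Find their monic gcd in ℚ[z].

Apply the Euclidean algorithm:
  z⁵-7z⁴+22z³-40z²+40z-16 = ((1/4)z²-2z+10)(4z³+4z²-40z+32) + (-168z²+504z-336)
  4z³+4z²-40z+32 = (-(1/42)z-2/21)(-168z²+504z-336) + (0)
Last nonzero remainder: -168z²+504z-336. Dividing through by -168 gives the monic gcd z²-3z+2.

z²-3z+2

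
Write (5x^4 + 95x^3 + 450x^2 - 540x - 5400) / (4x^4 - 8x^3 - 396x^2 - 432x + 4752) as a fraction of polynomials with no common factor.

(5x + 50)/(4x - 44)

By polynomial division,
  5x^4 + 95x^3 + 450x^2 - 540x - 5400 = (5/4)(4x^4 - 8x^3 - 396x^2 - 432x + 4752) + (105x^3 + 945x^2 - 11340)
  4x^4 - 8x^3 - 396x^2 - 432x + 4752 = ((4/105)x - 44/105)(105x^3 + 945x^2 - 11340) + (0)
Last nonzero remainder: 105x^3 + 945x^2 - 11340. Dividing through by 105 gives the monic gcd x^3 + 9x^2 - 108.
Cancel x^3 + 9x^2 - 108 from numerator and denominator to get the reduced form.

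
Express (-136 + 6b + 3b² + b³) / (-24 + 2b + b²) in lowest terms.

Euclidean algorithm in ℚ[b]:
  b³ + 3b² + 6b - 136 = (b + 1)(b² + 2b - 24) + (28b - 112)
  b² + 2b - 24 = ((1/28)b + 3/14)(28b - 112) + (0)
Last nonzero remainder: 28b - 112. Dividing through by 28 gives the monic gcd b - 4.
Cancel b - 4 from numerator and denominator to get the reduced form.

(34 + 7b + b²)/(6 + b)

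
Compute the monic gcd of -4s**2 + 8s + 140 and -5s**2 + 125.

s + 5

Repeated division with remainder:
  -4s**2 + 8s + 140 = (4/5)(-5s**2 + 125) + (8s + 40)
  -5s**2 + 125 = (-(5/8)s + 25/8)(8s + 40) + (0)
Last nonzero remainder: 8s + 40. Dividing through by 8 gives the monic gcd s + 5.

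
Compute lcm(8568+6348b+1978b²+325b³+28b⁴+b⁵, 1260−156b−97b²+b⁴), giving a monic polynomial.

257040+79056b−14616b²−9616b³−1407b⁴−9b⁵+15b⁶+b⁷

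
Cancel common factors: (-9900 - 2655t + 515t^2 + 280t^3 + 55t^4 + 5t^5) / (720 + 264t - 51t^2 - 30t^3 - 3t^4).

(-165 - 25t - 5t^2)/(12 + 3t)

Euclidean algorithm in ℚ[t]:
  5t^5 + 55t^4 + 280t^3 + 515t^2 - 2655t - 9900 = (-(5/3)t - 5/3)(-3t^4 - 30t^3 - 51t^2 + 264t + 720) + (145t^3 + 870t^2 - 1015t - 8700)
  -3t^4 - 30t^3 - 51t^2 + 264t + 720 = (-(3/145)t - 12/145)(145t^3 + 870t^2 - 1015t - 8700) + (0)
Last nonzero remainder: 145t^3 + 870t^2 - 1015t - 8700. Dividing through by 145 gives the monic gcd t^3 + 6t^2 - 7t - 60.
Cancel t^3 + 6t^2 - 7t - 60 from numerator and denominator to get the reduced form.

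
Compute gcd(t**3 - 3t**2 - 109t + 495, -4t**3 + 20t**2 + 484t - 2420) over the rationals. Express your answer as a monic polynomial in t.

t**2 + 6t - 55

Repeated division with remainder:
  t**3 - 3t**2 - 109t + 495 = (-1/4)(-4t**3 + 20t**2 + 484t - 2420) + (2t**2 + 12t - 110)
  -4t**3 + 20t**2 + 484t - 2420 = (-2t + 22)(2t**2 + 12t - 110) + (0)
Last nonzero remainder: 2t**2 + 12t - 110. Dividing through by 2 gives the monic gcd t**2 + 6t - 55.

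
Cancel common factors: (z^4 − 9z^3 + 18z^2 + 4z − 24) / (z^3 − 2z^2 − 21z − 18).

Repeated division with remainder:
  z^4 − 9z^3 + 18z^2 + 4z − 24 = (z − 7)(z^3 − 2z^2 − 21z − 18) + (25z^2 − 125z − 150)
  z^3 − 2z^2 − 21z − 18 = ((1/25)z + 3/25)(25z^2 − 125z − 150) + (0)
Last nonzero remainder: 25z^2 − 125z − 150. Dividing through by 25 gives the monic gcd z^2 − 5z − 6.
Cancel z^2 − 5z − 6 from numerator and denominator to get the reduced form.

(z^2 − 4z + 4)/(z + 3)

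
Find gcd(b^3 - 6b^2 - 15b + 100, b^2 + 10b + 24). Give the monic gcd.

Euclidean algorithm in ℚ[b]:
  b^3 - 6b^2 - 15b + 100 = (b - 16)(b^2 + 10b + 24) + (121b + 484)
  b^2 + 10b + 24 = ((1/121)b + 6/121)(121b + 484) + (0)
Last nonzero remainder: 121b + 484. Dividing through by 121 gives the monic gcd b + 4.

b + 4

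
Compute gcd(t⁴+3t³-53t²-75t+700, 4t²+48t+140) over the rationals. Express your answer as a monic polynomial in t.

By polynomial division,
  t⁴+3t³-53t²-75t+700 = ((1/4)t²-(9/4)t+5)(4t²+48t+140) + (0)
Last nonzero remainder: 4t²+48t+140. Dividing through by 4 gives the monic gcd t²+12t+35.

t²+12t+35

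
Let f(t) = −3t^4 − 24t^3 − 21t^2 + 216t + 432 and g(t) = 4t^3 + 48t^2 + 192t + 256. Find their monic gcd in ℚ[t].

t^2 + 8t + 16

Euclidean algorithm in ℚ[t]:
  −3t^4 − 24t^3 − 21t^2 + 216t + 432 = (−(3/4)t + 3)(4t^3 + 48t^2 + 192t + 256) + (−21t^2 − 168t − 336)
  4t^3 + 48t^2 + 192t + 256 = (−(4/21)t − 16/21)(−21t^2 − 168t − 336) + (0)
Last nonzero remainder: −21t^2 − 168t − 336. Dividing through by −21 gives the monic gcd t^2 + 8t + 16.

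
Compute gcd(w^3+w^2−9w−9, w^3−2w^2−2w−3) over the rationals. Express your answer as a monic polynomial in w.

w−3

Euclidean algorithm in ℚ[w]:
  w^3+w^2−9w−9 = (w^3−2w^2−2w−3) + (3w^2−7w−6)
  w^3−2w^2−2w−3 = ((1/3)w+1/9)(3w^2−7w−6) + ((7/9)w−7/3)
  3w^2−7w−6 = ((27/7)w+18/7)((7/9)w−7/3) + (0)
Last nonzero remainder: (7/9)w−7/3. Dividing through by 7/9 gives the monic gcd w−3.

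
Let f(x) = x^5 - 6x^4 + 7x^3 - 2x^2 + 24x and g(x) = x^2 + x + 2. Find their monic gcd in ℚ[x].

x^2 + x + 2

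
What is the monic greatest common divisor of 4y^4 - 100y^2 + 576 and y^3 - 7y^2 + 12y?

y^2 - 7y + 12

By polynomial division,
  4y^4 - 100y^2 + 576 = (4y + 28)(y^3 - 7y^2 + 12y) + (48y^2 - 336y + 576)
  y^3 - 7y^2 + 12y = ((1/48)y)(48y^2 - 336y + 576) + (0)
Last nonzero remainder: 48y^2 - 336y + 576. Dividing through by 48 gives the monic gcd y^2 - 7y + 12.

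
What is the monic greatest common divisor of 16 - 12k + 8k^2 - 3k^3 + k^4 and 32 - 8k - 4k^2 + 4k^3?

By polynomial division,
  k^4 - 3k^3 + 8k^2 - 12k + 16 = ((1/4)k - 1/2)(4k^3 - 4k^2 - 8k + 32) + (8k^2 - 24k + 32)
  4k^3 - 4k^2 - 8k + 32 = ((1/2)k + 1)(8k^2 - 24k + 32) + (0)
Last nonzero remainder: 8k^2 - 24k + 32. Dividing through by 8 gives the monic gcd k^2 - 3k + 4.

4 - 3k + k^2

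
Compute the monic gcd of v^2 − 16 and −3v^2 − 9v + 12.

v + 4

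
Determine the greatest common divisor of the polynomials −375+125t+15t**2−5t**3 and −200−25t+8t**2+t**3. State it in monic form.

Euclidean algorithm in ℚ[t]:
  −5t**3+15t**2+125t−375 = (−5)(t**3+8t**2−25t−200) + (55t**2−1375)
  t**3+8t**2−25t−200 = ((1/55)t+8/55)(55t**2−1375) + (0)
Last nonzero remainder: 55t**2−1375. Dividing through by 55 gives the monic gcd t**2−25.

−25+t**2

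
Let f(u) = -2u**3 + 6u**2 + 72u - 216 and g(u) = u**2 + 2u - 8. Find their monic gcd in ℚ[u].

Euclidean algorithm in ℚ[u]:
  -2u**3 + 6u**2 + 72u - 216 = (-2u + 10)(u**2 + 2u - 8) + (36u - 136)
  u**2 + 2u - 8 = ((1/36)u + 13/81)(36u - 136) + (1120/81)
  36u - 136 = ((729/280)u - 1377/140)(1120/81) + (0)
The last nonzero remainder is the constant 1120/81, so the polynomials are coprime and gcd = 1.

1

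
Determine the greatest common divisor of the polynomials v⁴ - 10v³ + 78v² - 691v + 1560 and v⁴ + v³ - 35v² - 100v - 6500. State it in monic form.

Euclidean algorithm in ℚ[v]:
  v⁴ - 10v³ + 78v² - 691v + 1560 = (v⁴ + v³ - 35v² - 100v - 6500) + (-11v³ + 113v² - 591v + 8060)
  v⁴ + v³ - 35v² - 100v - 6500 = (-(1/11)v - 124/121)(-11v³ + 113v² - 591v + 8060) + ((3276/121)v² + (3276/121)v + 212940/121)
  -11v³ + 113v² - 591v + 8060 = (-(1331/3276)v + 3751/819)((3276/121)v² + (3276/121)v + 212940/121) + (0)
Last nonzero remainder: (3276/121)v² + (3276/121)v + 212940/121. Dividing through by 3276/121 gives the monic gcd v² + v + 65.

v² + v + 65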